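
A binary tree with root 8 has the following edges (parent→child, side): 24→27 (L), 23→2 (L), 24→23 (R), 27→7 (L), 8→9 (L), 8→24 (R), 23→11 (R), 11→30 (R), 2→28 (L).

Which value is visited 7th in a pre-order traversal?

Pre-order visits the node, then its left subtree, then its right subtree.
Visit 8.
At 8: go left to 9.
  9 is a leaf — visit 9.
At 8: go right to 24.
  Visit 24.
  At 24: go left to 27.
    Visit 27.
    At 27: go left to 7.
      7 is a leaf — visit 7.
    At 27: no right child.
  At 24: go right to 23.
    Visit 23.
    At 23: go left to 2.
      Visit 2.
      At 2: go left to 28.
        28 is a leaf — visit 28.
      At 2: no right child.
    At 23: go right to 11.
      Visit 11.
      At 11: no left child.
      At 11: go right to 30.
        30 is a leaf — visit 30.
Full pre-order sequence: 8, 9, 24, 27, 7, 23, 2, 28, 11, 30.

2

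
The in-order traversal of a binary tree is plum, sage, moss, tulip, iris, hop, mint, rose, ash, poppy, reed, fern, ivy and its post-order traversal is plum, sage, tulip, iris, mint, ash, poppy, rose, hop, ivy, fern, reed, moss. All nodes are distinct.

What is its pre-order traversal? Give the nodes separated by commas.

moss, sage, plum, reed, hop, iris, tulip, rose, mint, poppy, ash, fern, ivy

The last element of post-order is the root; it splits in-order into left and right subtrees.
Root moss: left subtree has 2 nodes {plum, sage}, right has 10 {tulip, iris, hop, mint, rose, ash, poppy, reed, fern, ivy}.
  Root sage: left subtree has 1 node {plum}, right has 0 { }.
  Root reed: left subtree has 7 nodes {tulip, iris, hop, mint, rose, ash, poppy}, right has 2 {fern, ivy}.
    Root hop: left subtree has 2 nodes {tulip, iris}, right has 4 {mint, rose, ash, poppy}.
      Root iris: left subtree has 1 node {tulip}, right has 0 { }.
      Root rose: left subtree has 1 node {mint}, right has 2 {ash, poppy}.
        Root poppy: left subtree has 1 node {ash}, right has 0 { }.
    Root fern: left subtree has 0 nodes { }, right has 1 {ivy}.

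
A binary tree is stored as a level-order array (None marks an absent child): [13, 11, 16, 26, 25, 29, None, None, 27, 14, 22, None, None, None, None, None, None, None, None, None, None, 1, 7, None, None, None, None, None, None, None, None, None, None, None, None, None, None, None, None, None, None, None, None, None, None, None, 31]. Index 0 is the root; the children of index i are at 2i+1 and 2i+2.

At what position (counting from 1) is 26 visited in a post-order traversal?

2

Post-order visits the left subtree, then the right subtree, then the node.
At 13: go left to 11.
  At 11: go left to 26.
    At 26: no left child.
    At 26: go right to 27.
      27 is a leaf — visit 27.
    Visit 26.
  At 11: go right to 25.
    At 25: go left to 14.
      14 is a leaf — visit 14.
    At 25: go right to 22.
      At 22: go left to 1.
        1 is a leaf — visit 1.
      At 22: go right to 7.
        At 7: no left child.
        At 7: go right to 31.
          31 is a leaf — visit 31.
        Visit 7.
      Visit 22.
    Visit 25.
  Visit 11.
At 13: go right to 16.
  At 16: go left to 29.
    29 is a leaf — visit 29.
  At 16: no right child.
  Visit 16.
Visit 13.
Full post-order sequence: 27, 26, 14, 1, 31, 7, 22, 25, 11, 29, 16, 13.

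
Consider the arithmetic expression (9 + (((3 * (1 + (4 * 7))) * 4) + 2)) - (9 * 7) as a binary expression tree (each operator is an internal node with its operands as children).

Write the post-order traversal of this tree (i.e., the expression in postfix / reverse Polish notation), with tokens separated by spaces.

Post-order on an expression tree gives postfix notation: for each operator, emit left operand, right operand, then the operator.

9 3 1 4 7 * + * 4 * 2 + + 9 7 * -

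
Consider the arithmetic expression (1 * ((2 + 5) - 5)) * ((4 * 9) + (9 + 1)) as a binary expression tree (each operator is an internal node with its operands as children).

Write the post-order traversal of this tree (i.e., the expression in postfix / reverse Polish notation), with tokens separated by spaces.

1 2 5 + 5 - * 4 9 * 9 1 + + *

Post-order on an expression tree gives postfix notation: for each operator, emit left operand, right operand, then the operator.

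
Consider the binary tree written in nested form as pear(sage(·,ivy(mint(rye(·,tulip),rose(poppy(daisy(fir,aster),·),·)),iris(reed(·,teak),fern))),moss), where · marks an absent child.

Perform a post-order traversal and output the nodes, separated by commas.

Post-order visits the left subtree, then the right subtree, then the node.
At pear: go left to sage.
  At sage: no left child.
  At sage: go right to ivy.
    At ivy: go left to mint.
      At mint: go left to rye.
        At rye: no left child.
        At rye: go right to tulip.
          tulip is a leaf — visit tulip.
        Visit rye.
      At mint: go right to rose.
        At rose: go left to poppy.
          At poppy: go left to daisy.
            At daisy: go left to fir.
              fir is a leaf — visit fir.
            At daisy: go right to aster.
              aster is a leaf — visit aster.
            Visit daisy.
          At poppy: no right child.
          Visit poppy.
        At rose: no right child.
        Visit rose.
      Visit mint.
    At ivy: go right to iris.
      At iris: go left to reed.
        At reed: no left child.
        At reed: go right to teak.
          teak is a leaf — visit teak.
        Visit reed.
      At iris: go right to fern.
        fern is a leaf — visit fern.
      Visit iris.
    Visit ivy.
  Visit sage.
At pear: go right to moss.
  moss is a leaf — visit moss.
Visit pear.

tulip, rye, fir, aster, daisy, poppy, rose, mint, teak, reed, fern, iris, ivy, sage, moss, pear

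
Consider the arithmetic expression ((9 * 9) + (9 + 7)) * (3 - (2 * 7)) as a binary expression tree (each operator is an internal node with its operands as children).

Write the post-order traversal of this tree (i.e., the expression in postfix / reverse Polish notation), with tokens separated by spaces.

Post-order on an expression tree gives postfix notation: for each operator, emit left operand, right operand, then the operator.

9 9 * 9 7 + + 3 2 7 * - *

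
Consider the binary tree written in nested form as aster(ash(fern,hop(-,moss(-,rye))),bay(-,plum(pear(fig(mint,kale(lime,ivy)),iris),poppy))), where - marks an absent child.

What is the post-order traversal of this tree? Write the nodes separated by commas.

fern, rye, moss, hop, ash, mint, lime, ivy, kale, fig, iris, pear, poppy, plum, bay, aster

Post-order visits the left subtree, then the right subtree, then the node.
At aster: go left to ash.
  At ash: go left to fern.
    fern is a leaf — visit fern.
  At ash: go right to hop.
    At hop: no left child.
    At hop: go right to moss.
      At moss: no left child.
      At moss: go right to rye.
        rye is a leaf — visit rye.
      Visit moss.
    Visit hop.
  Visit ash.
At aster: go right to bay.
  At bay: no left child.
  At bay: go right to plum.
    At plum: go left to pear.
      At pear: go left to fig.
        At fig: go left to mint.
          mint is a leaf — visit mint.
        At fig: go right to kale.
          At kale: go left to lime.
            lime is a leaf — visit lime.
          At kale: go right to ivy.
            ivy is a leaf — visit ivy.
          Visit kale.
        Visit fig.
      At pear: go right to iris.
        iris is a leaf — visit iris.
      Visit pear.
    At plum: go right to poppy.
      poppy is a leaf — visit poppy.
    Visit plum.
  Visit bay.
Visit aster.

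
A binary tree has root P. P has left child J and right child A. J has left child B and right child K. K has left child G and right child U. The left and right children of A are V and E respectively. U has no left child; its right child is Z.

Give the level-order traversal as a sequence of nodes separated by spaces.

Level-order visits nodes level by level from the root, left to right within each level.
Level 0: P
Level 1: J, A
Level 2: B, K, V, E
Level 3: G, U
Level 4: Z

P J A B K V E G U Z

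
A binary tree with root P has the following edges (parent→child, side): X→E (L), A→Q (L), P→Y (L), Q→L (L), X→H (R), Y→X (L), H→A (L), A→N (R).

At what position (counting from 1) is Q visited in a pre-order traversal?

7

Pre-order visits the node, then its left subtree, then its right subtree.
Visit P.
At P: go left to Y.
  Visit Y.
  At Y: go left to X.
    Visit X.
    At X: go left to E.
      E is a leaf — visit E.
    At X: go right to H.
      Visit H.
      At H: go left to A.
        Visit A.
        At A: go left to Q.
          Visit Q.
          At Q: go left to L.
            L is a leaf — visit L.
          At Q: no right child.
        At A: go right to N.
          N is a leaf — visit N.
      At H: no right child.
  At Y: no right child.
At P: no right child.
Full pre-order sequence: P, Y, X, E, H, A, Q, L, N.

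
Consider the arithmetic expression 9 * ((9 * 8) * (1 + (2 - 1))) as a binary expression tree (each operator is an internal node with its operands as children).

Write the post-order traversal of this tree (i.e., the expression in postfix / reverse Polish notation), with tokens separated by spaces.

9 9 8 * 1 2 1 - + * *

Post-order on an expression tree gives postfix notation: for each operator, emit left operand, right operand, then the operator.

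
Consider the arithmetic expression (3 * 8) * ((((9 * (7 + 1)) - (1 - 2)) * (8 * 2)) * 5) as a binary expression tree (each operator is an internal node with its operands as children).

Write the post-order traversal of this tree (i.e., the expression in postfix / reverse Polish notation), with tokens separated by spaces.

Post-order on an expression tree gives postfix notation: for each operator, emit left operand, right operand, then the operator.

3 8 * 9 7 1 + * 1 2 - - 8 2 * * 5 * *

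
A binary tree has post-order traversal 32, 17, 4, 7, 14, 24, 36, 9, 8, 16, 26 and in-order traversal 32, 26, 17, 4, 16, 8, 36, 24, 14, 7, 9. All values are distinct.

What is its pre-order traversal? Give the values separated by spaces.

26 32 16 4 17 8 9 36 24 14 7

The last element of post-order is the root; it splits in-order into left and right subtrees.
Root 26: left subtree has 1 node {32}, right has 9 {17, 4, 16, 8, 36, 24, 14, 7, 9}.
  Root 16: left subtree has 2 nodes {17, 4}, right has 6 {8, 36, 24, 14, 7, 9}.
    Root 4: left subtree has 1 node {17}, right has 0 { }.
    Root 8: left subtree has 0 nodes { }, right has 5 {36, 24, 14, 7, 9}.
      Root 9: left subtree has 4 nodes {36, 24, 14, 7}, right has 0 { }.
        Root 36: left subtree has 0 nodes { }, right has 3 {24, 14, 7}.
          Root 24: left subtree has 0 nodes { }, right has 2 {14, 7}.
            Root 14: left subtree has 0 nodes { }, right has 1 {7}.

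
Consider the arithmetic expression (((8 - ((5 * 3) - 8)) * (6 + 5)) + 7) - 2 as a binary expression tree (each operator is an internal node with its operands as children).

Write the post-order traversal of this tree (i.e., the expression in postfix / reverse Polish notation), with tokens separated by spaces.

Post-order on an expression tree gives postfix notation: for each operator, emit left operand, right operand, then the operator.

8 5 3 * 8 - - 6 5 + * 7 + 2 -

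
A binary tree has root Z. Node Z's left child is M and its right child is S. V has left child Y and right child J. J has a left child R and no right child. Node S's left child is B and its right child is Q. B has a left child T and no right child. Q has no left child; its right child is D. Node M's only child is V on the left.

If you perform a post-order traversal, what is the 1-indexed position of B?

Post-order visits the left subtree, then the right subtree, then the node.
At Z: go left to M.
  At M: go left to V.
    At V: go left to Y.
      Y is a leaf — visit Y.
    At V: go right to J.
      At J: go left to R.
        R is a leaf — visit R.
      At J: no right child.
      Visit J.
    Visit V.
  At M: no right child.
  Visit M.
At Z: go right to S.
  At S: go left to B.
    At B: go left to T.
      T is a leaf — visit T.
    At B: no right child.
    Visit B.
  At S: go right to Q.
    At Q: no left child.
    At Q: go right to D.
      D is a leaf — visit D.
    Visit Q.
  Visit S.
Visit Z.
Full post-order sequence: Y, R, J, V, M, T, B, D, Q, S, Z.

7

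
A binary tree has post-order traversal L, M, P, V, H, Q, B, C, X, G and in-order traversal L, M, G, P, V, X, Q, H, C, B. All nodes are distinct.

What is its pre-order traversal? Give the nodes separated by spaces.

G M L X V P C Q H B

The last element of post-order is the root; it splits in-order into left and right subtrees.
Root G: left subtree has 2 nodes {L, M}, right has 7 {P, V, X, Q, H, C, B}.
  Root M: left subtree has 1 node {L}, right has 0 { }.
  Root X: left subtree has 2 nodes {P, V}, right has 4 {Q, H, C, B}.
    Root V: left subtree has 1 node {P}, right has 0 { }.
    Root C: left subtree has 2 nodes {Q, H}, right has 1 {B}.
      Root Q: left subtree has 0 nodes { }, right has 1 {H}.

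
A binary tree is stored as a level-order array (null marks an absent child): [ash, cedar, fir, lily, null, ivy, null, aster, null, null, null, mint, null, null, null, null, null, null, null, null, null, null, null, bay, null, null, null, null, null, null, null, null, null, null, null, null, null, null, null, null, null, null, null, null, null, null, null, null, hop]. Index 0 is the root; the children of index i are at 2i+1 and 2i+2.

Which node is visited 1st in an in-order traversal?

aster

In-order visits the left subtree, then the node, then the right subtree.
At ash: go left to cedar.
  At cedar: go left to lily.
    At lily: go left to aster.
      aster is a leaf — visit aster.
    Visit lily.
    At lily: no right child.
  Visit cedar.
  At cedar: no right child.
Visit ash.
At ash: go right to fir.
  At fir: go left to ivy.
    At ivy: go left to mint.
      At mint: go left to bay.
        At bay: no left child.
        Visit bay.
        At bay: go right to hop.
          hop is a leaf — visit hop.
      Visit mint.
      At mint: no right child.
    Visit ivy.
    At ivy: no right child.
  Visit fir.
  At fir: no right child.
Full in-order sequence: aster, lily, cedar, ash, bay, hop, mint, ivy, fir.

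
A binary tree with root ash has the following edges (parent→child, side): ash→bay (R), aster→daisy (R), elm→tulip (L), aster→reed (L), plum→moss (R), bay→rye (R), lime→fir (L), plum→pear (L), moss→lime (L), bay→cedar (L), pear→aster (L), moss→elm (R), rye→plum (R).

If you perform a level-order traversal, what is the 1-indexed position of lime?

9

Level-order visits nodes level by level from the root, left to right within each level.
Level 0: ash
Level 1: bay
Level 2: cedar, rye
Level 3: plum
Level 4: pear, moss
Level 5: aster, lime, elm
Level 6: reed, daisy, fir, tulip
Full level-order sequence: ash, bay, cedar, rye, plum, pear, moss, aster, lime, elm, reed, daisy, fir, tulip.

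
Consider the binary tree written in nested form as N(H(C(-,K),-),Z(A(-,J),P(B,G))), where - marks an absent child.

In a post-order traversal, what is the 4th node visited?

Post-order visits the left subtree, then the right subtree, then the node.
At N: go left to H.
  At H: go left to C.
    At C: no left child.
    At C: go right to K.
      K is a leaf — visit K.
    Visit C.
  At H: no right child.
  Visit H.
At N: go right to Z.
  At Z: go left to A.
    At A: no left child.
    At A: go right to J.
      J is a leaf — visit J.
    Visit A.
  At Z: go right to P.
    At P: go left to B.
      B is a leaf — visit B.
    At P: go right to G.
      G is a leaf — visit G.
    Visit P.
  Visit Z.
Visit N.
Full post-order sequence: K, C, H, J, A, B, G, P, Z, N.

J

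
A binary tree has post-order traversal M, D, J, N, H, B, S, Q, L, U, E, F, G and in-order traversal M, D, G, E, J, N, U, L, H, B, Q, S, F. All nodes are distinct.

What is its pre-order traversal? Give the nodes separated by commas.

The last element of post-order is the root; it splits in-order into left and right subtrees.
Root G: left subtree has 2 nodes {M, D}, right has 10 {E, J, N, U, L, H, B, Q, S, F}.
  Root D: left subtree has 1 node {M}, right has 0 { }.
  Root F: left subtree has 9 nodes {E, J, N, U, L, H, B, Q, S}, right has 0 { }.
    Root E: left subtree has 0 nodes { }, right has 8 {J, N, U, L, H, B, Q, S}.
      Root U: left subtree has 2 nodes {J, N}, right has 5 {L, H, B, Q, S}.
        Root N: left subtree has 1 node {J}, right has 0 { }.
        Root L: left subtree has 0 nodes { }, right has 4 {H, B, Q, S}.
          Root Q: left subtree has 2 nodes {H, B}, right has 1 {S}.
            Root B: left subtree has 1 node {H}, right has 0 { }.

G, D, M, F, E, U, N, J, L, Q, B, H, S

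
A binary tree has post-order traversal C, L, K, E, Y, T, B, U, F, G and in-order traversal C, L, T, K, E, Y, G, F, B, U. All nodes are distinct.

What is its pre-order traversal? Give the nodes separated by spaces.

G T L C Y E K F U B

The last element of post-order is the root; it splits in-order into left and right subtrees.
Root G: left subtree has 6 nodes {C, L, T, K, E, Y}, right has 3 {F, B, U}.
  Root T: left subtree has 2 nodes {C, L}, right has 3 {K, E, Y}.
    Root L: left subtree has 1 node {C}, right has 0 { }.
    Root Y: left subtree has 2 nodes {K, E}, right has 0 { }.
      Root E: left subtree has 1 node {K}, right has 0 { }.
  Root F: left subtree has 0 nodes { }, right has 2 {B, U}.
    Root U: left subtree has 1 node {B}, right has 0 { }.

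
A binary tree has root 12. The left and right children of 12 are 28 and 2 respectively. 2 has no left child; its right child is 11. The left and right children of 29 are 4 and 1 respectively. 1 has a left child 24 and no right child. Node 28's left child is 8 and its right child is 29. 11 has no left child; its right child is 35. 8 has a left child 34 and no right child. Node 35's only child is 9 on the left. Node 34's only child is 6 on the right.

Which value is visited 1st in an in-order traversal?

In-order visits the left subtree, then the node, then the right subtree.
At 12: go left to 28.
  At 28: go left to 8.
    At 8: go left to 34.
      At 34: no left child.
      Visit 34.
      At 34: go right to 6.
        6 is a leaf — visit 6.
    Visit 8.
    At 8: no right child.
  Visit 28.
  At 28: go right to 29.
    At 29: go left to 4.
      4 is a leaf — visit 4.
    Visit 29.
    At 29: go right to 1.
      At 1: go left to 24.
        24 is a leaf — visit 24.
      Visit 1.
      At 1: no right child.
Visit 12.
At 12: go right to 2.
  At 2: no left child.
  Visit 2.
  At 2: go right to 11.
    At 11: no left child.
    Visit 11.
    At 11: go right to 35.
      At 35: go left to 9.
        9 is a leaf — visit 9.
      Visit 35.
      At 35: no right child.
Full in-order sequence: 34, 6, 8, 28, 4, 29, 24, 1, 12, 2, 11, 9, 35.

34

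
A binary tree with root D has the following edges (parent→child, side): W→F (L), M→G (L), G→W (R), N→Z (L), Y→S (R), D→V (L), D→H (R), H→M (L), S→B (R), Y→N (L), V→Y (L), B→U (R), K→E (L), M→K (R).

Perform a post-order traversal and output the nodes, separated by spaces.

Post-order visits the left subtree, then the right subtree, then the node.
At D: go left to V.
  At V: go left to Y.
    At Y: go left to N.
      At N: go left to Z.
        Z is a leaf — visit Z.
      At N: no right child.
      Visit N.
    At Y: go right to S.
      At S: no left child.
      At S: go right to B.
        At B: no left child.
        At B: go right to U.
          U is a leaf — visit U.
        Visit B.
      Visit S.
    Visit Y.
  At V: no right child.
  Visit V.
At D: go right to H.
  At H: go left to M.
    At M: go left to G.
      At G: no left child.
      At G: go right to W.
        At W: go left to F.
          F is a leaf — visit F.
        At W: no right child.
        Visit W.
      Visit G.
    At M: go right to K.
      At K: go left to E.
        E is a leaf — visit E.
      At K: no right child.
      Visit K.
    Visit M.
  At H: no right child.
  Visit H.
Visit D.

Z N U B S Y V F W G E K M H D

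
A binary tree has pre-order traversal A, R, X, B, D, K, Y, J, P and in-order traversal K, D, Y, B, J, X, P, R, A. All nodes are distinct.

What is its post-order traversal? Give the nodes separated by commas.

K, Y, D, J, B, P, X, R, A

The first element of pre-order is the root; it splits in-order into left and right subtrees.
Root A: left subtree has 8 nodes {K, D, Y, B, J, X, P, R}, right has 0 { }.
  Root R: left subtree has 7 nodes {K, D, Y, B, J, X, P}, right has 0 { }.
    Root X: left subtree has 5 nodes {K, D, Y, B, J}, right has 1 {P}.
      Root B: left subtree has 3 nodes {K, D, Y}, right has 1 {J}.
        Root D: left subtree has 1 node {K}, right has 1 {Y}.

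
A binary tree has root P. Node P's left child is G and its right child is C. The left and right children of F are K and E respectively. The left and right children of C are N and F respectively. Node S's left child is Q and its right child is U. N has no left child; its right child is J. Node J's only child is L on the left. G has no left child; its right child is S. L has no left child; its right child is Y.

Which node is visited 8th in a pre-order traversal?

J

Pre-order visits the node, then its left subtree, then its right subtree.
Visit P.
At P: go left to G.
  Visit G.
  At G: no left child.
  At G: go right to S.
    Visit S.
    At S: go left to Q.
      Q is a leaf — visit Q.
    At S: go right to U.
      U is a leaf — visit U.
At P: go right to C.
  Visit C.
  At C: go left to N.
    Visit N.
    At N: no left child.
    At N: go right to J.
      Visit J.
      At J: go left to L.
        Visit L.
        At L: no left child.
        At L: go right to Y.
          Y is a leaf — visit Y.
      At J: no right child.
  At C: go right to F.
    Visit F.
    At F: go left to K.
      K is a leaf — visit K.
    At F: go right to E.
      E is a leaf — visit E.
Full pre-order sequence: P, G, S, Q, U, C, N, J, L, Y, F, K, E.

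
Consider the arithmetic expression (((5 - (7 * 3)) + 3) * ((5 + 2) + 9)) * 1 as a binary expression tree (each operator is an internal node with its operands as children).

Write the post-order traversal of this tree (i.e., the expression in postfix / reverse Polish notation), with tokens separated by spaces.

5 7 3 * - 3 + 5 2 + 9 + * 1 *

Post-order on an expression tree gives postfix notation: for each operator, emit left operand, right operand, then the operator.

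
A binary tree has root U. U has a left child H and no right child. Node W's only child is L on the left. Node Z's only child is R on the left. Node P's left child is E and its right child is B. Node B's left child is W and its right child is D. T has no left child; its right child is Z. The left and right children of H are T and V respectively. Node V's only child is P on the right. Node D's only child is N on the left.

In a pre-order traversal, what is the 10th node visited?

W

Pre-order visits the node, then its left subtree, then its right subtree.
Visit U.
At U: go left to H.
  Visit H.
  At H: go left to T.
    Visit T.
    At T: no left child.
    At T: go right to Z.
      Visit Z.
      At Z: go left to R.
        R is a leaf — visit R.
      At Z: no right child.
  At H: go right to V.
    Visit V.
    At V: no left child.
    At V: go right to P.
      Visit P.
      At P: go left to E.
        E is a leaf — visit E.
      At P: go right to B.
        Visit B.
        At B: go left to W.
          Visit W.
          At W: go left to L.
            L is a leaf — visit L.
          At W: no right child.
        At B: go right to D.
          Visit D.
          At D: go left to N.
            N is a leaf — visit N.
          At D: no right child.
At U: no right child.
Full pre-order sequence: U, H, T, Z, R, V, P, E, B, W, L, D, N.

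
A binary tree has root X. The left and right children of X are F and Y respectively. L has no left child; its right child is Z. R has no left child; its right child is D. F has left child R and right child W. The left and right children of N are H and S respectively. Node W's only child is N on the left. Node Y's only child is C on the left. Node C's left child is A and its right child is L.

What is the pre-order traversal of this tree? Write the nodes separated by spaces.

Pre-order visits the node, then its left subtree, then its right subtree.
Visit X.
At X: go left to F.
  Visit F.
  At F: go left to R.
    Visit R.
    At R: no left child.
    At R: go right to D.
      D is a leaf — visit D.
  At F: go right to W.
    Visit W.
    At W: go left to N.
      Visit N.
      At N: go left to H.
        H is a leaf — visit H.
      At N: go right to S.
        S is a leaf — visit S.
    At W: no right child.
At X: go right to Y.
  Visit Y.
  At Y: go left to C.
    Visit C.
    At C: go left to A.
      A is a leaf — visit A.
    At C: go right to L.
      Visit L.
      At L: no left child.
      At L: go right to Z.
        Z is a leaf — visit Z.
  At Y: no right child.

X F R D W N H S Y C A L Z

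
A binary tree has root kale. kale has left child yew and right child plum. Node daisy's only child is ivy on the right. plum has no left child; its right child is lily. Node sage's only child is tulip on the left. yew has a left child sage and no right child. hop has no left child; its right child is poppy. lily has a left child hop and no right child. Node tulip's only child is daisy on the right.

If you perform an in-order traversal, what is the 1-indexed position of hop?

8

In-order visits the left subtree, then the node, then the right subtree.
At kale: go left to yew.
  At yew: go left to sage.
    At sage: go left to tulip.
      At tulip: no left child.
      Visit tulip.
      At tulip: go right to daisy.
        At daisy: no left child.
        Visit daisy.
        At daisy: go right to ivy.
          ivy is a leaf — visit ivy.
    Visit sage.
    At sage: no right child.
  Visit yew.
  At yew: no right child.
Visit kale.
At kale: go right to plum.
  At plum: no left child.
  Visit plum.
  At plum: go right to lily.
    At lily: go left to hop.
      At hop: no left child.
      Visit hop.
      At hop: go right to poppy.
        poppy is a leaf — visit poppy.
    Visit lily.
    At lily: no right child.
Full in-order sequence: tulip, daisy, ivy, sage, yew, kale, plum, hop, poppy, lily.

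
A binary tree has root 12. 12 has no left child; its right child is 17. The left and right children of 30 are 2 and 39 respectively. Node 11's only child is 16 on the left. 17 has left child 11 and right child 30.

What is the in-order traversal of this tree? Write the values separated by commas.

12, 16, 11, 17, 2, 30, 39

In-order visits the left subtree, then the node, then the right subtree.
At 12: no left child.
Visit 12.
At 12: go right to 17.
  At 17: go left to 11.
    At 11: go left to 16.
      16 is a leaf — visit 16.
    Visit 11.
    At 11: no right child.
  Visit 17.
  At 17: go right to 30.
    At 30: go left to 2.
      2 is a leaf — visit 2.
    Visit 30.
    At 30: go right to 39.
      39 is a leaf — visit 39.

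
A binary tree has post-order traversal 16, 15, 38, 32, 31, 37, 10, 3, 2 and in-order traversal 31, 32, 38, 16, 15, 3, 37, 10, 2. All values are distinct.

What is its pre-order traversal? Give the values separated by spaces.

2 3 31 32 38 15 16 10 37

The last element of post-order is the root; it splits in-order into left and right subtrees.
Root 2: left subtree has 8 nodes {31, 32, 38, 16, 15, 3, 37, 10}, right has 0 { }.
  Root 3: left subtree has 5 nodes {31, 32, 38, 16, 15}, right has 2 {37, 10}.
    Root 31: left subtree has 0 nodes { }, right has 4 {32, 38, 16, 15}.
      Root 32: left subtree has 0 nodes { }, right has 3 {38, 16, 15}.
        Root 38: left subtree has 0 nodes { }, right has 2 {16, 15}.
          Root 15: left subtree has 1 node {16}, right has 0 { }.
    Root 10: left subtree has 1 node {37}, right has 0 { }.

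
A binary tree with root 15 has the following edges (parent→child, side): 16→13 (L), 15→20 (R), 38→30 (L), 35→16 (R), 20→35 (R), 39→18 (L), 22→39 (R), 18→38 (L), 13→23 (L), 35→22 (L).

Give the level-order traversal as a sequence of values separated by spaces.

Level-order visits nodes level by level from the root, left to right within each level.
Level 0: 15
Level 1: 20
Level 2: 35
Level 3: 22, 16
Level 4: 39, 13
Level 5: 18, 23
Level 6: 38
Level 7: 30

15 20 35 22 16 39 13 18 23 38 30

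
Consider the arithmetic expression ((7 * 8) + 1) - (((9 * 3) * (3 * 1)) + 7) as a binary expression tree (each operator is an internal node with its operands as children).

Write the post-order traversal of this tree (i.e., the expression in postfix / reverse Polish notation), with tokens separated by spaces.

7 8 * 1 + 9 3 * 3 1 * * 7 + -

Post-order on an expression tree gives postfix notation: for each operator, emit left operand, right operand, then the operator.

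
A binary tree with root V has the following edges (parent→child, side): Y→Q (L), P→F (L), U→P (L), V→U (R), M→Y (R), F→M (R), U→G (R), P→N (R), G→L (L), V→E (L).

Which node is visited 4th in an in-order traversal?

M

In-order visits the left subtree, then the node, then the right subtree.
At V: go left to E.
  E is a leaf — visit E.
Visit V.
At V: go right to U.
  At U: go left to P.
    At P: go left to F.
      At F: no left child.
      Visit F.
      At F: go right to M.
        At M: no left child.
        Visit M.
        At M: go right to Y.
          At Y: go left to Q.
            Q is a leaf — visit Q.
          Visit Y.
          At Y: no right child.
    Visit P.
    At P: go right to N.
      N is a leaf — visit N.
  Visit U.
  At U: go right to G.
    At G: go left to L.
      L is a leaf — visit L.
    Visit G.
    At G: no right child.
Full in-order sequence: E, V, F, M, Q, Y, P, N, U, L, G.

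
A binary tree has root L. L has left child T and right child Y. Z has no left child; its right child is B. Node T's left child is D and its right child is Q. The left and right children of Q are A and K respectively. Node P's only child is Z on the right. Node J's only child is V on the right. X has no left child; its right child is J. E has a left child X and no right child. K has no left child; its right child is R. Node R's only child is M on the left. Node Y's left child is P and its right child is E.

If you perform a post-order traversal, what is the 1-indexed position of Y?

Post-order visits the left subtree, then the right subtree, then the node.
At L: go left to T.
  At T: go left to D.
    D is a leaf — visit D.
  At T: go right to Q.
    At Q: go left to A.
      A is a leaf — visit A.
    At Q: go right to K.
      At K: no left child.
      At K: go right to R.
        At R: go left to M.
          M is a leaf — visit M.
        At R: no right child.
        Visit R.
      Visit K.
    Visit Q.
  Visit T.
At L: go right to Y.
  At Y: go left to P.
    At P: no left child.
    At P: go right to Z.
      At Z: no left child.
      At Z: go right to B.
        B is a leaf — visit B.
      Visit Z.
    Visit P.
  At Y: go right to E.
    At E: go left to X.
      At X: no left child.
      At X: go right to J.
        At J: no left child.
        At J: go right to V.
          V is a leaf — visit V.
        Visit J.
      Visit X.
    At E: no right child.
    Visit E.
  Visit Y.
Visit L.
Full post-order sequence: D, A, M, R, K, Q, T, B, Z, P, V, J, X, E, Y, L.

15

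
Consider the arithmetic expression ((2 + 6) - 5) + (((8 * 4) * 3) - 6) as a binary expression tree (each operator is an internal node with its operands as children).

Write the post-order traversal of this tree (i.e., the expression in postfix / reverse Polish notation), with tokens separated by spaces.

Post-order on an expression tree gives postfix notation: for each operator, emit left operand, right operand, then the operator.

2 6 + 5 - 8 4 * 3 * 6 - +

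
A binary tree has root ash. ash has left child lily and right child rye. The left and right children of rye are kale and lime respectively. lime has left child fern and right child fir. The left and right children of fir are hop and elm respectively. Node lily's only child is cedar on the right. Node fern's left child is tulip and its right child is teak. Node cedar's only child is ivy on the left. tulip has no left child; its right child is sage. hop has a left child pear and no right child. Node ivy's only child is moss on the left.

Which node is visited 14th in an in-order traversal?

hop

In-order visits the left subtree, then the node, then the right subtree.
At ash: go left to lily.
  At lily: no left child.
  Visit lily.
  At lily: go right to cedar.
    At cedar: go left to ivy.
      At ivy: go left to moss.
        moss is a leaf — visit moss.
      Visit ivy.
      At ivy: no right child.
    Visit cedar.
    At cedar: no right child.
Visit ash.
At ash: go right to rye.
  At rye: go left to kale.
    kale is a leaf — visit kale.
  Visit rye.
  At rye: go right to lime.
    At lime: go left to fern.
      At fern: go left to tulip.
        At tulip: no left child.
        Visit tulip.
        At tulip: go right to sage.
          sage is a leaf — visit sage.
      Visit fern.
      At fern: go right to teak.
        teak is a leaf — visit teak.
    Visit lime.
    At lime: go right to fir.
      At fir: go left to hop.
        At hop: go left to pear.
          pear is a leaf — visit pear.
        Visit hop.
        At hop: no right child.
      Visit fir.
      At fir: go right to elm.
        elm is a leaf — visit elm.
Full in-order sequence: lily, moss, ivy, cedar, ash, kale, rye, tulip, sage, fern, teak, lime, pear, hop, fir, elm.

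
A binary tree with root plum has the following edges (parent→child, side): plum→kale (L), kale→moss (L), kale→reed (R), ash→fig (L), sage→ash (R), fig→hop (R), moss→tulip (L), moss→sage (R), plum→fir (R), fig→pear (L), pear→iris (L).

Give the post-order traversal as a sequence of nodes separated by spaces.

tulip iris pear hop fig ash sage moss reed kale fir plum

Post-order visits the left subtree, then the right subtree, then the node.
At plum: go left to kale.
  At kale: go left to moss.
    At moss: go left to tulip.
      tulip is a leaf — visit tulip.
    At moss: go right to sage.
      At sage: no left child.
      At sage: go right to ash.
        At ash: go left to fig.
          At fig: go left to pear.
            At pear: go left to iris.
              iris is a leaf — visit iris.
            At pear: no right child.
            Visit pear.
          At fig: go right to hop.
            hop is a leaf — visit hop.
          Visit fig.
        At ash: no right child.
        Visit ash.
      Visit sage.
    Visit moss.
  At kale: go right to reed.
    reed is a leaf — visit reed.
  Visit kale.
At plum: go right to fir.
  fir is a leaf — visit fir.
Visit plum.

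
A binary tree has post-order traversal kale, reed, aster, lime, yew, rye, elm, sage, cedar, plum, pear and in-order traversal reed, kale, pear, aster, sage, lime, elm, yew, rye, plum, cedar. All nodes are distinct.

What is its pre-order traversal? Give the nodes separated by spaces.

The last element of post-order is the root; it splits in-order into left and right subtrees.
Root pear: left subtree has 2 nodes {reed, kale}, right has 8 {aster, sage, lime, elm, yew, rye, plum, cedar}.
  Root reed: left subtree has 0 nodes { }, right has 1 {kale}.
  Root plum: left subtree has 6 nodes {aster, sage, lime, elm, yew, rye}, right has 1 {cedar}.
    Root sage: left subtree has 1 node {aster}, right has 4 {lime, elm, yew, rye}.
      Root elm: left subtree has 1 node {lime}, right has 2 {yew, rye}.
        Root rye: left subtree has 1 node {yew}, right has 0 { }.

pear reed kale plum sage aster elm lime rye yew cedar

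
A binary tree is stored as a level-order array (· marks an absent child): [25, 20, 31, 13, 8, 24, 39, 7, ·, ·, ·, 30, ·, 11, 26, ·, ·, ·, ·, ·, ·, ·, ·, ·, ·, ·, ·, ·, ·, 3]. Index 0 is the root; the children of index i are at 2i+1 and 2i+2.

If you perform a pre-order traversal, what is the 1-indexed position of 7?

4

Pre-order visits the node, then its left subtree, then its right subtree.
Visit 25.
At 25: go left to 20.
  Visit 20.
  At 20: go left to 13.
    Visit 13.
    At 13: go left to 7.
      7 is a leaf — visit 7.
    At 13: no right child.
  At 20: go right to 8.
    8 is a leaf — visit 8.
At 25: go right to 31.
  Visit 31.
  At 31: go left to 24.
    Visit 24.
    At 24: go left to 30.
      30 is a leaf — visit 30.
    At 24: no right child.
  At 31: go right to 39.
    Visit 39.
    At 39: go left to 11.
      11 is a leaf — visit 11.
    At 39: go right to 26.
      Visit 26.
      At 26: go left to 3.
        3 is a leaf — visit 3.
      At 26: no right child.
Full pre-order sequence: 25, 20, 13, 7, 8, 31, 24, 30, 39, 11, 26, 3.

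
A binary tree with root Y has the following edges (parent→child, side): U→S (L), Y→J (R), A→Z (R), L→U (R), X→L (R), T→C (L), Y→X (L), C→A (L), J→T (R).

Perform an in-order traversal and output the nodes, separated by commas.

X, L, S, U, Y, J, A, Z, C, T

In-order visits the left subtree, then the node, then the right subtree.
At Y: go left to X.
  At X: no left child.
  Visit X.
  At X: go right to L.
    At L: no left child.
    Visit L.
    At L: go right to U.
      At U: go left to S.
        S is a leaf — visit S.
      Visit U.
      At U: no right child.
Visit Y.
At Y: go right to J.
  At J: no left child.
  Visit J.
  At J: go right to T.
    At T: go left to C.
      At C: go left to A.
        At A: no left child.
        Visit A.
        At A: go right to Z.
          Z is a leaf — visit Z.
      Visit C.
      At C: no right child.
    Visit T.
    At T: no right child.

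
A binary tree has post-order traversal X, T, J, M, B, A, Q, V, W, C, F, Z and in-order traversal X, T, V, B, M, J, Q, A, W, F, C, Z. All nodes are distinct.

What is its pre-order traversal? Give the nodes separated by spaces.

The last element of post-order is the root; it splits in-order into left and right subtrees.
Root Z: left subtree has 11 nodes {X, T, V, B, M, J, Q, A, W, F, C}, right has 0 { }.
  Root F: left subtree has 9 nodes {X, T, V, B, M, J, Q, A, W}, right has 1 {C}.
    Root W: left subtree has 8 nodes {X, T, V, B, M, J, Q, A}, right has 0 { }.
      Root V: left subtree has 2 nodes {X, T}, right has 5 {B, M, J, Q, A}.
        Root T: left subtree has 1 node {X}, right has 0 { }.
        Root Q: left subtree has 3 nodes {B, M, J}, right has 1 {A}.
          Root B: left subtree has 0 nodes { }, right has 2 {M, J}.
            Root M: left subtree has 0 nodes { }, right has 1 {J}.

Z F W V T X Q B M J A C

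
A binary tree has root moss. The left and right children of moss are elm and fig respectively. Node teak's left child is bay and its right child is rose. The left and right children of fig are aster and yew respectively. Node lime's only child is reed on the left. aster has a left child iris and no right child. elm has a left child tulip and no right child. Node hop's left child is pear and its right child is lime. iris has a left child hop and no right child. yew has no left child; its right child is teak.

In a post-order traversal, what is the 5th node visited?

lime

Post-order visits the left subtree, then the right subtree, then the node.
At moss: go left to elm.
  At elm: go left to tulip.
    tulip is a leaf — visit tulip.
  At elm: no right child.
  Visit elm.
At moss: go right to fig.
  At fig: go left to aster.
    At aster: go left to iris.
      At iris: go left to hop.
        At hop: go left to pear.
          pear is a leaf — visit pear.
        At hop: go right to lime.
          At lime: go left to reed.
            reed is a leaf — visit reed.
          At lime: no right child.
          Visit lime.
        Visit hop.
      At iris: no right child.
      Visit iris.
    At aster: no right child.
    Visit aster.
  At fig: go right to yew.
    At yew: no left child.
    At yew: go right to teak.
      At teak: go left to bay.
        bay is a leaf — visit bay.
      At teak: go right to rose.
        rose is a leaf — visit rose.
      Visit teak.
    Visit yew.
  Visit fig.
Visit moss.
Full post-order sequence: tulip, elm, pear, reed, lime, hop, iris, aster, bay, rose, teak, yew, fig, moss.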